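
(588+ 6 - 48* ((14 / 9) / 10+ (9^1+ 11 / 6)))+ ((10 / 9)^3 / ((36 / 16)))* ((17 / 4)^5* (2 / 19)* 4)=1053290201 / 2493180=422.47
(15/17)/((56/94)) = 705/476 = 1.48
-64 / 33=-1.94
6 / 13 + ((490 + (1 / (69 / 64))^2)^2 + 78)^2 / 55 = 388015375597330251017592958 / 367365837716478315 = 1056209739.07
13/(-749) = -13/749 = -0.02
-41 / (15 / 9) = -123 / 5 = -24.60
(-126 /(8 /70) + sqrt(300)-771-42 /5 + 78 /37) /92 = -695523 /34040 + 5*sqrt(3) /46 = -20.24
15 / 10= 3 / 2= 1.50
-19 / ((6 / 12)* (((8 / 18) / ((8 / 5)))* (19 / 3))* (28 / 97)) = -2619 / 35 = -74.83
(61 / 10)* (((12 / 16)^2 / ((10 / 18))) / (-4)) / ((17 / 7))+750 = 40765413 / 54400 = 749.36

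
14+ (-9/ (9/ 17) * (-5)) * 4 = 354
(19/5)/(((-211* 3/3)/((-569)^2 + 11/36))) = -221452733/37980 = -5830.77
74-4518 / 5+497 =-1663 / 5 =-332.60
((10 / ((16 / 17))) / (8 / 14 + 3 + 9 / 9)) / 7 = 85 / 256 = 0.33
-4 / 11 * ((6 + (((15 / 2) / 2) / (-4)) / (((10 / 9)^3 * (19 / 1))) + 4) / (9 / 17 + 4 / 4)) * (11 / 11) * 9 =-7129953 / 334400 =-21.32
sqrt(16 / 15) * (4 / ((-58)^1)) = -0.07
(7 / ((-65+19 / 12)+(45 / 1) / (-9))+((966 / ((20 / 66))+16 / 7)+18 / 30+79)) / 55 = 93951479 / 1580425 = 59.45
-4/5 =-0.80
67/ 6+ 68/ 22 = 941/ 66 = 14.26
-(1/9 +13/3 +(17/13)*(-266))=40178/117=343.40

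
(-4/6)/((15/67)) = -134/45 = -2.98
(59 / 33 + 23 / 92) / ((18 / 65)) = 17485 / 2376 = 7.36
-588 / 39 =-196 / 13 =-15.08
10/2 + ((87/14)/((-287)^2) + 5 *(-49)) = -276759753/1153166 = -240.00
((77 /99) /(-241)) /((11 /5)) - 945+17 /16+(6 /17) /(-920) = -704470923643 /746309520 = -943.94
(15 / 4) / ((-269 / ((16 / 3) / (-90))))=2 / 2421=0.00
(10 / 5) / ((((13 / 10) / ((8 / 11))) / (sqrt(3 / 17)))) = 160* sqrt(51) / 2431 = 0.47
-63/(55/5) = -63/11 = -5.73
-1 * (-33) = 33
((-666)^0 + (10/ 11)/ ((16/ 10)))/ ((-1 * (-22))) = 69/ 968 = 0.07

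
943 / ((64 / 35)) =33005 / 64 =515.70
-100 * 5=-500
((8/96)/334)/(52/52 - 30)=-1/116232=-0.00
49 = 49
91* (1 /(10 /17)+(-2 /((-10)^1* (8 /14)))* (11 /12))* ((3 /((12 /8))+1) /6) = 8827 /96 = 91.95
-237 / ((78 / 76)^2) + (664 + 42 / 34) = 3794371 / 8619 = 440.23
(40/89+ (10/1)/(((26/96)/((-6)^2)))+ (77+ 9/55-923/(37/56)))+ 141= 355224711/2354495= 150.87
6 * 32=192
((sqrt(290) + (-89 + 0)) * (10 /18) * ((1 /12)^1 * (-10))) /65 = 445 /702 - 5 * sqrt(290) /702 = 0.51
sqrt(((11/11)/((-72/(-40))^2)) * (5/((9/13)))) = 5 * sqrt(65)/27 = 1.49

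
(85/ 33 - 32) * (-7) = 6797/ 33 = 205.97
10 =10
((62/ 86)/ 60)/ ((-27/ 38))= -589/ 34830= -0.02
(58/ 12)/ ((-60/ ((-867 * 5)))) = 8381/ 24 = 349.21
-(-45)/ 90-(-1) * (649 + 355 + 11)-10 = 2011/ 2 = 1005.50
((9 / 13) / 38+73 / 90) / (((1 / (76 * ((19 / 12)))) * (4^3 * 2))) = 87571 / 112320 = 0.78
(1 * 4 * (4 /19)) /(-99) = -0.01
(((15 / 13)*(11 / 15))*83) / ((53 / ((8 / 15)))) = 7304 / 10335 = 0.71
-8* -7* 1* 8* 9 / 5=4032 / 5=806.40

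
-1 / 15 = -0.07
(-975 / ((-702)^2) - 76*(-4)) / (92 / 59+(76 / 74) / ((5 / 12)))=41927996885 / 555023664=75.54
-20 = -20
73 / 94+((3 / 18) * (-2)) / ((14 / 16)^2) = 0.34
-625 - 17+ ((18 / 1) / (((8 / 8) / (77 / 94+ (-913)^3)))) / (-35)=643845971679 / 1645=391395727.46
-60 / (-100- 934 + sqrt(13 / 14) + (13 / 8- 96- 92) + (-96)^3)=1920 * sqrt(182) / 351643576884191 + 23814507360 / 351643576884191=0.00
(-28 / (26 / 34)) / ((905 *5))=-476 / 58825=-0.01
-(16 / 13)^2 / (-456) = 32 / 9633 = 0.00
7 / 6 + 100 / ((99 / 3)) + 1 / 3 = 299 / 66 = 4.53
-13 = -13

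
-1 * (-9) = 9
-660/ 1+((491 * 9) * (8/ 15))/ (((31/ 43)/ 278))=140763636/ 155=908152.49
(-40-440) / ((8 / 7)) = -420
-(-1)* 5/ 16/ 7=5/ 112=0.04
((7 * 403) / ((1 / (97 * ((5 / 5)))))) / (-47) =-273637 / 47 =-5822.06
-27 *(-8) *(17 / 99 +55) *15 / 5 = 393264 / 11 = 35751.27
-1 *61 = -61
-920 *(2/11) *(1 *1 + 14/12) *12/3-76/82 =-1962694/1353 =-1450.62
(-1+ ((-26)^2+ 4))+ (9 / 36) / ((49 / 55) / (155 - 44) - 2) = 33023171 / 48644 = 678.87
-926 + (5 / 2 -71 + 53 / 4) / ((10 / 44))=-11691 / 10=-1169.10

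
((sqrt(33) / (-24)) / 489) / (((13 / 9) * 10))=-0.00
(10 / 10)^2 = 1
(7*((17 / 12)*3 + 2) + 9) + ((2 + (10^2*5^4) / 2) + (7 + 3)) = 125259 / 4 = 31314.75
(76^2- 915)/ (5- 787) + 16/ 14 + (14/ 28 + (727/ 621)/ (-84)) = -4067867/ 886788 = -4.59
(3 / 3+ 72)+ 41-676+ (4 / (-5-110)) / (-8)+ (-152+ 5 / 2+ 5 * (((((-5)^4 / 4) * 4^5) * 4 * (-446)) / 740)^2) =743937121275.36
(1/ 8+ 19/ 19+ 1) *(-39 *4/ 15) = -221/ 10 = -22.10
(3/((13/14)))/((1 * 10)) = 21/65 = 0.32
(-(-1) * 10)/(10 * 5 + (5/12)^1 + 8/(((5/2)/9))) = 600/4753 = 0.13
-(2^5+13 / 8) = -269 / 8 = -33.62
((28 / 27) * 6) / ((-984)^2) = 7 / 1089288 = 0.00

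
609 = 609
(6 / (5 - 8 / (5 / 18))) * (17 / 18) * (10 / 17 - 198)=16780 / 357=47.00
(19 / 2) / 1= 19 / 2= 9.50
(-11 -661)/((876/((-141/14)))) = 7.73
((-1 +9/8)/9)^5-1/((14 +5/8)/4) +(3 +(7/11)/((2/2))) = 930480390287/276693221376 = 3.36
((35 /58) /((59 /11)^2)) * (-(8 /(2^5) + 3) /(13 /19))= -80465 /807592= -0.10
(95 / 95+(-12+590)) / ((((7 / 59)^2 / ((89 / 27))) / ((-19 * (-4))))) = 4544278412 / 441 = 10304486.20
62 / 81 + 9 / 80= 0.88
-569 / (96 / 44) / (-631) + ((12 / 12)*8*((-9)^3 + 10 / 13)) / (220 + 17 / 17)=-1128963877 / 43508712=-25.95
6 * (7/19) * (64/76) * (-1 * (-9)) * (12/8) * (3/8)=3402/361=9.42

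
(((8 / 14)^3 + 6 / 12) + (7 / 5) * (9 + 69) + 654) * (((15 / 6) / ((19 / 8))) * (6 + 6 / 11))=377298864 / 71687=5263.14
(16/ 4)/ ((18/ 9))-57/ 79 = 1.28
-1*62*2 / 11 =-11.27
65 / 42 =1.55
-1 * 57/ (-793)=57/ 793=0.07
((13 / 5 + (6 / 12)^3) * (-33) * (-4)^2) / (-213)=2398 / 355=6.75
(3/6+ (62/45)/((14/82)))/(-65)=-5399/40950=-0.13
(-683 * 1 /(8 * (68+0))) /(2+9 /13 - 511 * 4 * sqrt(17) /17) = 44395 /3227658784+8426171 * sqrt(17) /13717549832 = 0.00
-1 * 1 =-1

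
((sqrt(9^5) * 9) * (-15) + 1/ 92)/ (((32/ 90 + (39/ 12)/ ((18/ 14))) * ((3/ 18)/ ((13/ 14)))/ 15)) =-26483467725/ 27853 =-950829.99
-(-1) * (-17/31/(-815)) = 17/25265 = 0.00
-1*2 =-2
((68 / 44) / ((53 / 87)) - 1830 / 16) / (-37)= 521613 / 172568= 3.02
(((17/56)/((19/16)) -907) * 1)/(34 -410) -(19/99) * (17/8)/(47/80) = 8502383/4950792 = 1.72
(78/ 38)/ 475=39/ 9025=0.00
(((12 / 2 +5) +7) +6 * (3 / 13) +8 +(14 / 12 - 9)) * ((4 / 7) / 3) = 3050 / 819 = 3.72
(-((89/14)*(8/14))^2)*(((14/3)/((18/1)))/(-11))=31684/101871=0.31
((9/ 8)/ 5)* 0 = 0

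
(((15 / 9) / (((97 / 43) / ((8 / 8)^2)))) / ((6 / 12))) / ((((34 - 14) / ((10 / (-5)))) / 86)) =-3698 / 291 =-12.71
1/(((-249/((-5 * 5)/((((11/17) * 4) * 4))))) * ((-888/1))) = -425/38915712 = -0.00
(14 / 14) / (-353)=-1 / 353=-0.00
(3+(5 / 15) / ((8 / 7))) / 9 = 79 / 216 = 0.37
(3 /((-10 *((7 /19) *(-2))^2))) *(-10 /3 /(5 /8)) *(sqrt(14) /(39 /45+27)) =57 *sqrt(14) /539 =0.40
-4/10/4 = -0.10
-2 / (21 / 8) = -16 / 21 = -0.76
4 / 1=4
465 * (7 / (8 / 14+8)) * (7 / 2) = 10633 / 8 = 1329.12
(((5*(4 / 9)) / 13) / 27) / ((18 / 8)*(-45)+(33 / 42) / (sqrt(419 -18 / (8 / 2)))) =-0.00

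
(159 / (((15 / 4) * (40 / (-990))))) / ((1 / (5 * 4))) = -20988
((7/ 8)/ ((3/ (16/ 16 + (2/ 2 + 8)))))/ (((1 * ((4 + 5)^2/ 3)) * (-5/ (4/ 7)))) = -1/ 81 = -0.01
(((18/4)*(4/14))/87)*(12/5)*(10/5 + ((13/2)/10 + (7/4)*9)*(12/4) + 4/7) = 65232/35525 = 1.84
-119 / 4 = -29.75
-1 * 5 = -5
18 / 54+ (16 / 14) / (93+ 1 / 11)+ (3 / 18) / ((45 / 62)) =69581 / 120960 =0.58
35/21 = 5/3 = 1.67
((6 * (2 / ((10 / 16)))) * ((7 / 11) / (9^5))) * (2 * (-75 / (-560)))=4 / 72171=0.00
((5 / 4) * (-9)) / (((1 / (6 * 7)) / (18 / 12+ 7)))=-16065 / 4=-4016.25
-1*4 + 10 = 6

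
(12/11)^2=144/121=1.19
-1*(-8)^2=-64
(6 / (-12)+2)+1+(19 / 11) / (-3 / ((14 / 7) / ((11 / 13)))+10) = 13473 / 4994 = 2.70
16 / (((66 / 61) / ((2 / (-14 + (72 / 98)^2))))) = -1171688 / 533247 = -2.20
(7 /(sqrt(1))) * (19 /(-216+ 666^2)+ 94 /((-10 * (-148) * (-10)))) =-7243733 /164035800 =-0.04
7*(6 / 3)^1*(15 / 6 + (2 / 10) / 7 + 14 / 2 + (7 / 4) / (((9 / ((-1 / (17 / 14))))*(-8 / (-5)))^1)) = 807833 / 6120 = 132.00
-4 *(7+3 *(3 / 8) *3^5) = -2243 / 2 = -1121.50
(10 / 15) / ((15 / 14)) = 28 / 45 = 0.62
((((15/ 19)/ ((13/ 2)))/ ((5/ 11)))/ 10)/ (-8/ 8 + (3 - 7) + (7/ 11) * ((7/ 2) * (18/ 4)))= 1452/ 272935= 0.01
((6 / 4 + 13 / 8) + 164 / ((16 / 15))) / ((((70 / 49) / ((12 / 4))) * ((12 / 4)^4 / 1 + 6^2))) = 1757 / 624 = 2.82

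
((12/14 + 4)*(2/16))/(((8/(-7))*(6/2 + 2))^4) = 0.00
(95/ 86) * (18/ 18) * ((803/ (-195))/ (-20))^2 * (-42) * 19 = -1629432343/ 43602000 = -37.37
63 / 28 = 9 / 4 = 2.25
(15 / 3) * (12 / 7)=60 / 7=8.57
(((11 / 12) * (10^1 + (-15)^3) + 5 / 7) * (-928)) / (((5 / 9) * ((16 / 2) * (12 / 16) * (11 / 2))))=12019688 / 77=156099.84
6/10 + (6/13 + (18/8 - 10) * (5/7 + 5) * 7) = -20081/65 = -308.94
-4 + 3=-1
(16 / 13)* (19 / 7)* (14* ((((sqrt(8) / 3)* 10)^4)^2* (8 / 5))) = 398458880000000 / 85293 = 4671648083.66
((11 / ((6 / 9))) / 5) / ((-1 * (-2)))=33 / 20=1.65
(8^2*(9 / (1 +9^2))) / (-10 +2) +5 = 169 / 41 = 4.12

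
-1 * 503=-503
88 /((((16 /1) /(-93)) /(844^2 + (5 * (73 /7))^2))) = -35843555847 /98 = -365750569.87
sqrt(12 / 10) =sqrt(30) / 5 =1.10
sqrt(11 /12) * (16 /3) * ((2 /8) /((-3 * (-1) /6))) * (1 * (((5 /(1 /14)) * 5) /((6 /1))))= 700 * sqrt(33) /27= 148.93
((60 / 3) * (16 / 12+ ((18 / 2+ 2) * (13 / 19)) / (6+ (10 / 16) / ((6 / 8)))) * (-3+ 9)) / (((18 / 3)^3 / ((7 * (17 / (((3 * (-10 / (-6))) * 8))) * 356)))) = 30131395 / 21033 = 1432.58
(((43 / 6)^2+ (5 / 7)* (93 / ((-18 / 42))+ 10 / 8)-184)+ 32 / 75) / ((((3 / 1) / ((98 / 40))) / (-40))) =6313342 / 675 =9353.10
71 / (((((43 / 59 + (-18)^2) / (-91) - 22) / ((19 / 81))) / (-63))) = 7242781 / 176499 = 41.04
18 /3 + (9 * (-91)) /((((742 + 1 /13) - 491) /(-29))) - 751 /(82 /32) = -8585999 /44608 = -192.48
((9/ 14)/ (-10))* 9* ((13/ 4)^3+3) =-193509/ 8960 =-21.60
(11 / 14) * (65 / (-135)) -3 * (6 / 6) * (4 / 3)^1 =-1655 / 378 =-4.38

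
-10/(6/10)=-50/3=-16.67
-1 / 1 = -1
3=3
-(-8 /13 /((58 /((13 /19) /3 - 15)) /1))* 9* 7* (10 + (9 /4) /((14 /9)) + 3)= -1021767 /7163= -142.65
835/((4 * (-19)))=-10.99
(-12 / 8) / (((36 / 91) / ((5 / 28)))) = -65 / 96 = -0.68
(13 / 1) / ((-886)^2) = 13 / 784996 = 0.00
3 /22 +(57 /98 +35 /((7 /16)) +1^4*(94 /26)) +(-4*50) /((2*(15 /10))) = 17.67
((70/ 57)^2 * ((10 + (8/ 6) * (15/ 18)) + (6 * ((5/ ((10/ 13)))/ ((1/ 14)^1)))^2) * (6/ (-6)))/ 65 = -2629481120/ 380133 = -6917.27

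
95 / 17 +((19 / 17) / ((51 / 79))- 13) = -4925 / 867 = -5.68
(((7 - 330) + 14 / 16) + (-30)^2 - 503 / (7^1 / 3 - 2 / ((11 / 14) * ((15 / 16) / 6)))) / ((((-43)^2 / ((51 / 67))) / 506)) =145942336287 / 1141210196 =127.88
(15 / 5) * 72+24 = 240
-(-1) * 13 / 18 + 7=139 / 18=7.72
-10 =-10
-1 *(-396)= 396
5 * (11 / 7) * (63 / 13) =495 / 13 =38.08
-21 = -21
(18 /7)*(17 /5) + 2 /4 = 647 /70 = 9.24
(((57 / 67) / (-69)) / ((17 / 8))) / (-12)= 0.00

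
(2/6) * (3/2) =1/2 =0.50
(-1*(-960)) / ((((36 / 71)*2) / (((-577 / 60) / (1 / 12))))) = -327736 / 3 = -109245.33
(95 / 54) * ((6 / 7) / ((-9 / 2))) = -190 / 567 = -0.34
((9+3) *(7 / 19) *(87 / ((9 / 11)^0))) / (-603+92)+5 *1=5891 / 1387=4.25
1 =1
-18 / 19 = -0.95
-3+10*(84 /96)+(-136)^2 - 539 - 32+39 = 71879 /4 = 17969.75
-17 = -17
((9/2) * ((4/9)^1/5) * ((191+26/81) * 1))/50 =1.53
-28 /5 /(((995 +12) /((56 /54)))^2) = -21952 /3696208605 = -0.00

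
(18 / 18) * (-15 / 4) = -15 / 4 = -3.75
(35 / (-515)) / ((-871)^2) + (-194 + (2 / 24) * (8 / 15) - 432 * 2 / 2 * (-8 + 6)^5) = 47927339386781 / 3516301035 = 13630.04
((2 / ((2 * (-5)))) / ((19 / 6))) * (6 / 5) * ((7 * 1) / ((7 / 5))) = -36 / 95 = -0.38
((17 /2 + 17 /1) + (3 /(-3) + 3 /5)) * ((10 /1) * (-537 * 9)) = -1213083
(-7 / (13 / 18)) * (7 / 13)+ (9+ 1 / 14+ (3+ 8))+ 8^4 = 9726277 / 2366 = 4110.85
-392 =-392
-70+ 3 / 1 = -67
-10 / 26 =-5 / 13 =-0.38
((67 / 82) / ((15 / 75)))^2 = 112225 / 6724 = 16.69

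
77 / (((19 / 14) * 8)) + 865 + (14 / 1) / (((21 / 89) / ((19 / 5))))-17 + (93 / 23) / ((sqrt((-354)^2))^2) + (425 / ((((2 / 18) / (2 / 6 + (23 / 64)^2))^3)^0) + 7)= 34513498729 / 22817955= 1512.56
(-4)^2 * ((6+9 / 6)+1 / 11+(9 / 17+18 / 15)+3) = 184312 / 935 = 197.13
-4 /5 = -0.80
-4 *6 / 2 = -12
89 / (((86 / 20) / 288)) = 256320 / 43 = 5960.93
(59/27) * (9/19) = 59/57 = 1.04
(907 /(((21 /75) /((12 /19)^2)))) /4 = 816300 /2527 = 323.03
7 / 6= 1.17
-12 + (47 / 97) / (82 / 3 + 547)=-2005431 / 167131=-12.00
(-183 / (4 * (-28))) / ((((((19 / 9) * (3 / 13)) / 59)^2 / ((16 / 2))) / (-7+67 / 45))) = -13349453988 / 12635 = -1056545.63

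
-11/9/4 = -11/36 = -0.31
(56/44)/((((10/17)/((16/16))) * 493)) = 7/1595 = 0.00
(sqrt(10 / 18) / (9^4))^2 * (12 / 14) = 10 / 903981141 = 0.00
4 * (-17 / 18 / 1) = -34 / 9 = -3.78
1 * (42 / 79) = 42 / 79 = 0.53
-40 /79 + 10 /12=155 /474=0.33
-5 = -5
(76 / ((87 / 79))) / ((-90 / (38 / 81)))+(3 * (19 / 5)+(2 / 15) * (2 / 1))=11.31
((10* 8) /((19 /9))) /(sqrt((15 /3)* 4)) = 72* sqrt(5) /19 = 8.47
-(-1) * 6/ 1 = 6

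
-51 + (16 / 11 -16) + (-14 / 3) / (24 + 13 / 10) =-49889 / 759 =-65.73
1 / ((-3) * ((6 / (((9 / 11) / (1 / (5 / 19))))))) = -0.01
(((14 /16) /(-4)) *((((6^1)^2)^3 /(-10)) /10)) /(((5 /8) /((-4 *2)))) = -163296 /125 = -1306.37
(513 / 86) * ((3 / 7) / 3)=513 / 602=0.85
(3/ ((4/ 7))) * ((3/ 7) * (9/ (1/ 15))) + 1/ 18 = 10937/ 36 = 303.81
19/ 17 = 1.12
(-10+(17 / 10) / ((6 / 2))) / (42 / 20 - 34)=283 / 957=0.30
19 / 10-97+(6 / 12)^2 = -1897 / 20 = -94.85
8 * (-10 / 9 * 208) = -16640 / 9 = -1848.89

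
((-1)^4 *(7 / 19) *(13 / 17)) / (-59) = -91 / 19057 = -0.00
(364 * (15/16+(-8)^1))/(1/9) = -92547/4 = -23136.75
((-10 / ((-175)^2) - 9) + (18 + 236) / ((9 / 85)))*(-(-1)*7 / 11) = 131742607 / 86625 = 1520.84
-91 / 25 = -3.64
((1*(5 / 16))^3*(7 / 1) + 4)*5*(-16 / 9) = -28765 / 768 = -37.45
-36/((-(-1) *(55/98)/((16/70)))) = -4032/275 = -14.66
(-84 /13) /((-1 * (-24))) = -7 /26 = -0.27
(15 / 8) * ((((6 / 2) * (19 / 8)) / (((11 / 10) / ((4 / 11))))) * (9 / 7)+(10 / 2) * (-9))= -266625 / 3388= -78.70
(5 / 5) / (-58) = -1 / 58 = -0.02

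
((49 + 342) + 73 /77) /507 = 10060 /13013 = 0.77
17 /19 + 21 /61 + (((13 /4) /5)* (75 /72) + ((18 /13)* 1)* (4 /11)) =38497321 /15910752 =2.42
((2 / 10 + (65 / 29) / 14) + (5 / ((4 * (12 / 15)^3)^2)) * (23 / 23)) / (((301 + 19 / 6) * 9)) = 34416761 / 60698624000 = 0.00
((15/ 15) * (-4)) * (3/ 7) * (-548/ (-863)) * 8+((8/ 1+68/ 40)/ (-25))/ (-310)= -4076534023/ 468177500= -8.71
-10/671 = -0.01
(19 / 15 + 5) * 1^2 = 94 / 15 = 6.27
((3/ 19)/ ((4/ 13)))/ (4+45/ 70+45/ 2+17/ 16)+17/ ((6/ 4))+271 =434539/ 1539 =282.35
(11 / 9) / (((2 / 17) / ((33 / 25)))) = 2057 / 150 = 13.71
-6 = -6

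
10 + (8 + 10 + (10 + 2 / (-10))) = 189 / 5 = 37.80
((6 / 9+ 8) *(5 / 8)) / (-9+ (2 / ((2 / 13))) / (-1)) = -65 / 264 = -0.25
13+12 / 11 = 155 / 11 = 14.09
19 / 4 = 4.75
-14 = -14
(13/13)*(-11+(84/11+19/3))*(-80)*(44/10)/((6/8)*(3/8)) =-100352/27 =-3716.74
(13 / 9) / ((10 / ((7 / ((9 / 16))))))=728 / 405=1.80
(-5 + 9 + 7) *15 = 165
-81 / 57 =-27 / 19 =-1.42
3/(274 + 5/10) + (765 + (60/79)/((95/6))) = 210148673/274683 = 765.06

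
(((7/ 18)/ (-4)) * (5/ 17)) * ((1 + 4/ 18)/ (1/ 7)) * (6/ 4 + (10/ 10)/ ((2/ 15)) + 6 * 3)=-6.61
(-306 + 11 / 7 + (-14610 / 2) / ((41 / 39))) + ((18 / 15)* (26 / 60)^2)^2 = -1170912052993 / 161437500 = -7253.04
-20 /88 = -5 /22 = -0.23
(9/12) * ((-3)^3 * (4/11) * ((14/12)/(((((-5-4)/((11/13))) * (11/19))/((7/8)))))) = 2793/2288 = 1.22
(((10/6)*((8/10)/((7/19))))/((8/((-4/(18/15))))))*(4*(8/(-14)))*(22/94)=16720/20727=0.81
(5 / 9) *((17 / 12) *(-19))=-1615 / 108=-14.95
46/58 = 23/29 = 0.79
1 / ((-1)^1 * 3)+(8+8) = 47 / 3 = 15.67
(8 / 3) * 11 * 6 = 176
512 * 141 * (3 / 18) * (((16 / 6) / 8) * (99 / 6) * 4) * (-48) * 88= -1118109696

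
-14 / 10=-7 / 5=-1.40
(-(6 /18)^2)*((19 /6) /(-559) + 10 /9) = -11123 /90558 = -0.12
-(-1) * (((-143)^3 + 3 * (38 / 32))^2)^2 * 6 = 438714090918754892820808100.00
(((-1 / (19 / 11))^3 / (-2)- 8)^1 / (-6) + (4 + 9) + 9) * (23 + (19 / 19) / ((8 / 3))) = 358888343 / 658464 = 545.04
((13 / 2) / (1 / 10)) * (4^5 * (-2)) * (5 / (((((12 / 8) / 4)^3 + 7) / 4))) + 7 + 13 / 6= -377489.81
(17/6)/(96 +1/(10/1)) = 85/2883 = 0.03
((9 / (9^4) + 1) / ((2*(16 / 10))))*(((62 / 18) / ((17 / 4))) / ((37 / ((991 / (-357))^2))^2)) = 54565630848488575 / 4960497868807953906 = 0.01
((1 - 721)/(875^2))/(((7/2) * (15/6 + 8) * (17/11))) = -2112/127553125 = -0.00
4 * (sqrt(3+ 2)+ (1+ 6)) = 4 * sqrt(5)+ 28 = 36.94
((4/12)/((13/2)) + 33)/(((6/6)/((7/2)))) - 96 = 1535/78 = 19.68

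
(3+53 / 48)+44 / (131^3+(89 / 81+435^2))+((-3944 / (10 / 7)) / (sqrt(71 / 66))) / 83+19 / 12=17965521359 / 3158762960- 13804 * sqrt(4686) / 29465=-26.38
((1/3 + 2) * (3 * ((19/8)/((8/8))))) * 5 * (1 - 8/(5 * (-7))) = 817/8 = 102.12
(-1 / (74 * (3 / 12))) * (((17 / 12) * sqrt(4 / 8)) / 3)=-17 * sqrt(2) / 1332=-0.02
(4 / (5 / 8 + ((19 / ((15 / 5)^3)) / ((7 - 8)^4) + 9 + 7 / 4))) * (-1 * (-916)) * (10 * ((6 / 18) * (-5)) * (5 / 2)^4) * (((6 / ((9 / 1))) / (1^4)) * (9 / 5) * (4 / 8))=-309150000 / 2609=-118493.68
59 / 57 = 1.04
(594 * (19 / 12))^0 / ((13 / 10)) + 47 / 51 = 1121 / 663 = 1.69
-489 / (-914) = 489 / 914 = 0.54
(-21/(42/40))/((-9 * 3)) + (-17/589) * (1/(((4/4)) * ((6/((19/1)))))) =0.65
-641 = -641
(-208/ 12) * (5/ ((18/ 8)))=-1040/ 27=-38.52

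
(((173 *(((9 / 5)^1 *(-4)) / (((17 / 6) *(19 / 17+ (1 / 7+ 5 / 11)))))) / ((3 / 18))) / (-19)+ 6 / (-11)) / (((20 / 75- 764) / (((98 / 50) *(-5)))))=13863902661 / 13438031200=1.03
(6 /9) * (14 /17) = 28 /51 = 0.55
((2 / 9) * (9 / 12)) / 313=1 / 1878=0.00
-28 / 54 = -14 / 27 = -0.52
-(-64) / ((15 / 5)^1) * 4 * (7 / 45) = 1792 / 135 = 13.27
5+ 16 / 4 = 9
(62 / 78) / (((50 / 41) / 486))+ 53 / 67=6914942 / 21775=317.56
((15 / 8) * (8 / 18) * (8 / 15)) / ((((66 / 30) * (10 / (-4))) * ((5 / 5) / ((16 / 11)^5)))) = -8388608 / 15944049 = -0.53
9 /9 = 1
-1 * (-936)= 936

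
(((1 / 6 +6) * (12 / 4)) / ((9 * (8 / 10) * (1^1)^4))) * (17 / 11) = 3145 / 792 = 3.97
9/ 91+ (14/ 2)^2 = 4468/ 91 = 49.10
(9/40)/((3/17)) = 51/40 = 1.28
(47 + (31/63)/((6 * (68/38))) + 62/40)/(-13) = -780692/208845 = -3.74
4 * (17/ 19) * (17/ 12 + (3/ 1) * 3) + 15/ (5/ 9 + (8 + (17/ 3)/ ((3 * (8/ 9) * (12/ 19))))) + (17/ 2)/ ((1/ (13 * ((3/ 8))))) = 250398343/ 3130896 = 79.98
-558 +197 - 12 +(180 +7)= -186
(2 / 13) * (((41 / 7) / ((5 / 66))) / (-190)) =-2706 / 43225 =-0.06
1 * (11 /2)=11 /2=5.50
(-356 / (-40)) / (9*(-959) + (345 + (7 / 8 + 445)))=-0.00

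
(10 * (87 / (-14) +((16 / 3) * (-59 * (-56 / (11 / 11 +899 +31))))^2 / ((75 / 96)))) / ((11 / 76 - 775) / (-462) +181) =24.76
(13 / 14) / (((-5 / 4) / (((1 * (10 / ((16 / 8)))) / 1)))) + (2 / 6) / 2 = -3.55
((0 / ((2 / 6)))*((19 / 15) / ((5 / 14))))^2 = 0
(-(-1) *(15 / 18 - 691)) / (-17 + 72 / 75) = 103525 / 2406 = 43.03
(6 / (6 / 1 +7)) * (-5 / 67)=-30 / 871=-0.03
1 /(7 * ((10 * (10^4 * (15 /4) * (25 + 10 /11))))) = 11 /748125000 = 0.00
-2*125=-250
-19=-19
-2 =-2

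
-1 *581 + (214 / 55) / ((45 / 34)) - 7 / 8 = -11462917 / 19800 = -578.94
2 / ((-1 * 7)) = -0.29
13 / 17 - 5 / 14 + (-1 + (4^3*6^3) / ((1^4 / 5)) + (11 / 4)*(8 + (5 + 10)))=32930945 / 476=69182.66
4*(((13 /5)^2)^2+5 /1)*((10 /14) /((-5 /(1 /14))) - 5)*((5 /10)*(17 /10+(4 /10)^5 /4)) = -82775413233 /95703125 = -864.92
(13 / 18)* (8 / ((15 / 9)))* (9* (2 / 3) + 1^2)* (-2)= -728 / 15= -48.53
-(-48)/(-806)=-24/403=-0.06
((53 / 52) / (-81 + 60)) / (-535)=53 / 584220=0.00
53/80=0.66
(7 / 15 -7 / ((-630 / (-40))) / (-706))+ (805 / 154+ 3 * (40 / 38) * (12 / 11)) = 60685939 / 6639930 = 9.14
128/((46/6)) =384/23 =16.70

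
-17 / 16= -1.06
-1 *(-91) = 91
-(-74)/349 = 74/349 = 0.21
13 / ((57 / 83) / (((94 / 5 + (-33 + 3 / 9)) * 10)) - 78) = -448864 / 2693355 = -0.17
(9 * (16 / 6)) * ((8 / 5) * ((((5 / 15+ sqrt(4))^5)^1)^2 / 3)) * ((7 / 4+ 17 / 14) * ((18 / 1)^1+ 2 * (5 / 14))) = 1002890900368 / 295245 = 3396809.09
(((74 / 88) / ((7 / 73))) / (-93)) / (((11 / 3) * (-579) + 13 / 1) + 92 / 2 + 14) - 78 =-4580172899 / 58720200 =-78.00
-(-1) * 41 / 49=41 / 49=0.84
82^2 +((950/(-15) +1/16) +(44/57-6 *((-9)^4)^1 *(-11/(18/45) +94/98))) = 46987969657/44688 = 1051467.28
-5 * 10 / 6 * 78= -650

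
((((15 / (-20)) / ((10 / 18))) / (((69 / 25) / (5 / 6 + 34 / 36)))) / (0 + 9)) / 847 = -20 / 175329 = -0.00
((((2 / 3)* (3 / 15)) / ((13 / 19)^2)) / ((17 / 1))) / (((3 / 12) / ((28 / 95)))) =4256 / 215475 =0.02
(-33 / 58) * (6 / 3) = -33 / 29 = -1.14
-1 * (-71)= 71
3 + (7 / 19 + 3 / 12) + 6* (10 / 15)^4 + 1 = 11909 / 2052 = 5.80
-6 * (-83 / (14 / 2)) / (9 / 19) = 3154 / 21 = 150.19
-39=-39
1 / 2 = 0.50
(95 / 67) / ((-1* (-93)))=95 / 6231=0.02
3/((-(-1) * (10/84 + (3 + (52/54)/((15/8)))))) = 17010/20597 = 0.83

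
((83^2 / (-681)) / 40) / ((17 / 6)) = -6889 / 77180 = -0.09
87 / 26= 3.35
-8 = -8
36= 36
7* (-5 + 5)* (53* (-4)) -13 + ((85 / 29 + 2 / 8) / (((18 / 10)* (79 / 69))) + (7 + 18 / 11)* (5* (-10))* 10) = -436444857 / 100804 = -4329.64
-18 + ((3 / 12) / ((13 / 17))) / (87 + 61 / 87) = -7140201 / 396760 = -18.00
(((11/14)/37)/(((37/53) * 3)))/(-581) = -583/33406338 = -0.00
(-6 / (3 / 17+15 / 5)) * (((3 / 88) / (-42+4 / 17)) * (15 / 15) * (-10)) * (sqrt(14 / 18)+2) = -289 / 9372- 289 * sqrt(7) / 56232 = -0.04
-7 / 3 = -2.33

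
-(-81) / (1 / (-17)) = -1377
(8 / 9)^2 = 64 / 81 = 0.79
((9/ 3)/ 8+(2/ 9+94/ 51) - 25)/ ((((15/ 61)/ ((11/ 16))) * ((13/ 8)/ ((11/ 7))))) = -203811553/ 3341520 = -60.99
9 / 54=1 / 6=0.17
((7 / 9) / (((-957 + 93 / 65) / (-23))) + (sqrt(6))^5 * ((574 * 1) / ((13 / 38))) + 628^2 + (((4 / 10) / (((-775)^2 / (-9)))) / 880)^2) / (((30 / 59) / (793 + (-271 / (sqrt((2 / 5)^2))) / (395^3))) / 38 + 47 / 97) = 1669167023725446050736 * sqrt(6) / 13390179725019799 + 25570624277178299195730687761119137672949297 / 31416895712579342990889355734375000000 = 1119256.88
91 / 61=1.49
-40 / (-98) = 20 / 49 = 0.41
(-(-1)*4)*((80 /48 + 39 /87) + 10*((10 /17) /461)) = 5802832 /681819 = 8.51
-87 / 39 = -29 / 13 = -2.23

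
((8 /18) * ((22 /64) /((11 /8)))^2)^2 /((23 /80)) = 5 /1863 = 0.00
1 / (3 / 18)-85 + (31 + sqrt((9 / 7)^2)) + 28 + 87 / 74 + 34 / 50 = -218319 / 12950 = -16.86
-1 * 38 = -38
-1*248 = -248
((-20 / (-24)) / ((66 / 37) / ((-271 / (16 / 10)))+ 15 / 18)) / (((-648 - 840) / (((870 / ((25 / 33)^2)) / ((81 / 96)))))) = -140738972 / 115090755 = -1.22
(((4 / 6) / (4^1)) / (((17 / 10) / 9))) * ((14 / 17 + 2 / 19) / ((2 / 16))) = 36000 / 5491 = 6.56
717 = 717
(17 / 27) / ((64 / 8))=17 / 216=0.08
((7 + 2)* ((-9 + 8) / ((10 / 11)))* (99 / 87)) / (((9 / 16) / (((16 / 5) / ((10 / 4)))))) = -92928 / 3625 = -25.64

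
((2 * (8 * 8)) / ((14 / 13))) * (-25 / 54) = -10400 / 189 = -55.03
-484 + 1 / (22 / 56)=-5296 / 11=-481.45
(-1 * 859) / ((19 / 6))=-5154 / 19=-271.26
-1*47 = -47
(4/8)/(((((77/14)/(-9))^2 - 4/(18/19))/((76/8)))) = -1539/1247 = -1.23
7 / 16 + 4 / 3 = 85 / 48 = 1.77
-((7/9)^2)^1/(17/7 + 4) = -343/3645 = -0.09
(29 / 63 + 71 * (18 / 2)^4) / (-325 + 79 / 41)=-601621331 / 417249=-1441.88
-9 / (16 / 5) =-45 / 16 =-2.81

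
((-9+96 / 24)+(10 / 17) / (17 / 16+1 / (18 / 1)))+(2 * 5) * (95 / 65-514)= -182525495 / 35581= -5129.86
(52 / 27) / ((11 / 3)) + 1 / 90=59 / 110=0.54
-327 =-327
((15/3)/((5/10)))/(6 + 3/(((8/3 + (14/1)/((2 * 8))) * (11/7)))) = 4675/3057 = 1.53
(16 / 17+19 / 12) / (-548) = -515 / 111792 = -0.00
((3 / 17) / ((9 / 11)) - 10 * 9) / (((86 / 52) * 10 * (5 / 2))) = -119054 / 54825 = -2.17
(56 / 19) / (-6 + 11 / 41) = -2296 / 4465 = -0.51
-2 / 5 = -0.40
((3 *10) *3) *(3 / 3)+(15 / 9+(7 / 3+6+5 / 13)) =1305 / 13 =100.38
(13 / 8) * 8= 13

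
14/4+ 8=23/2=11.50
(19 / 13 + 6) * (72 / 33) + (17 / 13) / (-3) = 6797 / 429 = 15.84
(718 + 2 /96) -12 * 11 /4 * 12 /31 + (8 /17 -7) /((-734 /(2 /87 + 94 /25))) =279234291077 /395919600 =705.28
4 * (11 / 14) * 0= 0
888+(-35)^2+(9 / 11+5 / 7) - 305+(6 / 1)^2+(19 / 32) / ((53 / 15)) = 241033721 / 130592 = 1845.70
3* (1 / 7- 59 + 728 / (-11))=-28884 / 77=-375.12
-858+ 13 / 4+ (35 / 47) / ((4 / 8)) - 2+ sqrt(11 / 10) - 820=-314949 / 188+ sqrt(110) / 10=-1674.21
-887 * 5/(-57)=4435/57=77.81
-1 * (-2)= 2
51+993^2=986100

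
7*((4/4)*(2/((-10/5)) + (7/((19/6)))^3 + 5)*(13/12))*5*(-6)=-23096710/6859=-3367.36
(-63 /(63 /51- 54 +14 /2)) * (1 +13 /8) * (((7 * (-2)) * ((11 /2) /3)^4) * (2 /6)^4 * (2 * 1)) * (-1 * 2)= 28.22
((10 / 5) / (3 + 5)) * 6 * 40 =60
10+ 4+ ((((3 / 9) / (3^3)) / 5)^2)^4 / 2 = 20267408315567010937501 / 1447672022540500781250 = 14.00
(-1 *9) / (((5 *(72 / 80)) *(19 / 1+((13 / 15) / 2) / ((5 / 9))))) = -100 / 989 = -0.10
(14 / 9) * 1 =14 / 9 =1.56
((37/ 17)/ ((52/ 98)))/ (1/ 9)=16317/ 442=36.92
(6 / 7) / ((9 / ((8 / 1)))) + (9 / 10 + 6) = 1609 / 210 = 7.66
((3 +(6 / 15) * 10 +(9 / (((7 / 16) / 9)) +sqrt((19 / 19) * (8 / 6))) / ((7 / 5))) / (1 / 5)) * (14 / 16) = 25 * sqrt(3) / 12 +34115 / 56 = 612.80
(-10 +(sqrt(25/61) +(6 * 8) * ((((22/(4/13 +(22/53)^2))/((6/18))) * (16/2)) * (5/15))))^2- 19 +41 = 385400420 * sqrt(61)/133651 +90605431641325131/292829341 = 309436296.25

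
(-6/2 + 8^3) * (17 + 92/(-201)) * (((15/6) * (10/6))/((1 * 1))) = 42310625/1206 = 35083.44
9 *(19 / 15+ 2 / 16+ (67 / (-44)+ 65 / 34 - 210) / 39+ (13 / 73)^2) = -18427601091 / 518191960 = -35.56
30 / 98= 15 / 49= 0.31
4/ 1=4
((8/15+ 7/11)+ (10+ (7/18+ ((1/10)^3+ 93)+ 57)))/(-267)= -15994399/26433000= -0.61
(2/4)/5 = 0.10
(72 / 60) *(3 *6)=108 / 5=21.60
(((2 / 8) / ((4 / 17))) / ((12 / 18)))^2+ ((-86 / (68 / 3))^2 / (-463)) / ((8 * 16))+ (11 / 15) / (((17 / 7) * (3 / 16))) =25589744353 / 6165826560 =4.15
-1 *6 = -6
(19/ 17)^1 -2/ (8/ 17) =-213/ 68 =-3.13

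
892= 892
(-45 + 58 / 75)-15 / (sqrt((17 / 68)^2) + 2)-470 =-39067 / 75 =-520.89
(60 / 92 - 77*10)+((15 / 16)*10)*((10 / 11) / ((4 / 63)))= -2570945 / 4048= -635.11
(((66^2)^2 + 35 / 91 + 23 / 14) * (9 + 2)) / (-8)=-37987425531 / 1456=-26090264.79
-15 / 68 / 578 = -15 / 39304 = -0.00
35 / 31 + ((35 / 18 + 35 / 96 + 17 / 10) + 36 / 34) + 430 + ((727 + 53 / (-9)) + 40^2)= 2092465891 / 758880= 2757.31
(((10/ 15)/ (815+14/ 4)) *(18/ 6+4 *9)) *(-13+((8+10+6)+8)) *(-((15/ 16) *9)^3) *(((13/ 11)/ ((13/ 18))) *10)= -27347068125/ 4609792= -5932.39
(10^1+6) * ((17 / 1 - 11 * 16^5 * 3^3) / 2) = -2491416440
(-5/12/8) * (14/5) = -7/48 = -0.15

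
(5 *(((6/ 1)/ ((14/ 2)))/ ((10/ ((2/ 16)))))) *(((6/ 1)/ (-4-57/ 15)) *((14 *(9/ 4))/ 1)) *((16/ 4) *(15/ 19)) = -2025/ 494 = -4.10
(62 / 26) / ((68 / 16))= 0.56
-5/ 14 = -0.36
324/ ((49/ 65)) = 21060/ 49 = 429.80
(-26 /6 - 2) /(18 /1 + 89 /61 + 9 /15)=-305 /966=-0.32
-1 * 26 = -26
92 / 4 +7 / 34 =789 / 34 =23.21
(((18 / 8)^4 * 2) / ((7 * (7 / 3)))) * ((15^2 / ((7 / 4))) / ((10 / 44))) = 9743085 / 5488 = 1775.34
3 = 3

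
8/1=8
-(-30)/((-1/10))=-300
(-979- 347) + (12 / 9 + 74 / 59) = -1323.41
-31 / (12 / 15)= -38.75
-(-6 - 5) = 11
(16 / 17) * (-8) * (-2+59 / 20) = -608 / 85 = -7.15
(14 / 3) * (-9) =-42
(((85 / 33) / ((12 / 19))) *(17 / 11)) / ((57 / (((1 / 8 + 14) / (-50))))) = -32657 / 1045440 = -0.03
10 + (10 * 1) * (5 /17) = 220 /17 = 12.94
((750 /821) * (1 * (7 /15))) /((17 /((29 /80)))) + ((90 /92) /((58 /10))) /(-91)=49046155 /6777184232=0.01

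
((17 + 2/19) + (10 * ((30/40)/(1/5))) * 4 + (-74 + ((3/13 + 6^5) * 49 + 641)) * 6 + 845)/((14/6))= 1697353830/1729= 981696.84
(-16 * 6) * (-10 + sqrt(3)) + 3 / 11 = 10563 / 11-96 * sqrt(3) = 794.00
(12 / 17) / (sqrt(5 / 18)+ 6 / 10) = 3240 / 629 - 900 * sqrt(10) / 629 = 0.63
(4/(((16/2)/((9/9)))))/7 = 1/14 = 0.07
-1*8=-8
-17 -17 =-34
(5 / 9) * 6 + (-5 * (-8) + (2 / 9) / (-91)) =35488 / 819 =43.33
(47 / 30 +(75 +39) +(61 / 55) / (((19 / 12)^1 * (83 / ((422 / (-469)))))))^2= 795508912944399748249 / 59571282745844100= 13353.90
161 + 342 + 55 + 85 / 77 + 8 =43667 / 77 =567.10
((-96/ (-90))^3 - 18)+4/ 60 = -56429/ 3375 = -16.72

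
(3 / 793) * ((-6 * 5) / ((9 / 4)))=-40 / 793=-0.05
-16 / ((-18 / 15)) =40 / 3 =13.33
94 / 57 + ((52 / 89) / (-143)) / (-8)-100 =-10976491 / 111606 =-98.35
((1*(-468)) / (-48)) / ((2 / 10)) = 195 / 4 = 48.75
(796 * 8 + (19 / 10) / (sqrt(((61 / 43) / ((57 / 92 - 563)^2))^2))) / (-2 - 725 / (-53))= 117656038015581 / 3195921760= 36814.43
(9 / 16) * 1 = 9 / 16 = 0.56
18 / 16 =9 / 8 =1.12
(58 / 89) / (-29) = -2 / 89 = -0.02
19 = 19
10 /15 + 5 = 17 /3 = 5.67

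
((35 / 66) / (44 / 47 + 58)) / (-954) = -329 / 34882056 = -0.00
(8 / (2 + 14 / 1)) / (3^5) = 1 / 486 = 0.00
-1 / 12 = -0.08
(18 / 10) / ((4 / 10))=9 / 2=4.50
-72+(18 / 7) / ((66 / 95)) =-68.30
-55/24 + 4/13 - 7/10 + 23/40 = -329/156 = -2.11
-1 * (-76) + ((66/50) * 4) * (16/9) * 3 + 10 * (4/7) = 19228/175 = 109.87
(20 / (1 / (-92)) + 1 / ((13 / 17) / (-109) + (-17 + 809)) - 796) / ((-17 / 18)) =69632895870 / 24948571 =2791.06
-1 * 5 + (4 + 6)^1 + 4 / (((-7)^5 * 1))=84031 / 16807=5.00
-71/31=-2.29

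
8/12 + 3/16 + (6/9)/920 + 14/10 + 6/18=14287/5520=2.59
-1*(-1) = 1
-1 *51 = -51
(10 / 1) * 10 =100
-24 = -24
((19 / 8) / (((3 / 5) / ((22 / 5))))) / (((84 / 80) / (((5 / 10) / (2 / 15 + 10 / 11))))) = 57475 / 7224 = 7.96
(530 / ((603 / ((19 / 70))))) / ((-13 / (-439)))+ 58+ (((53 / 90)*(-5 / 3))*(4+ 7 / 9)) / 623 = 17418356833 / 263719638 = 66.05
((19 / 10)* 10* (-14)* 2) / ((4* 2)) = -66.50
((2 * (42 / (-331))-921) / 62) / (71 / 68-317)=2073558 / 44091517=0.05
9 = 9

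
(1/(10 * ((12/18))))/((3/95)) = 19/4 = 4.75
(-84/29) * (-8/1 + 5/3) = 532/29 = 18.34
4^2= 16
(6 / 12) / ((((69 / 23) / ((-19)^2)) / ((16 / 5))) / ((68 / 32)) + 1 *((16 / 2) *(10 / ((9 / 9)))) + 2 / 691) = 4240667 / 678541633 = 0.01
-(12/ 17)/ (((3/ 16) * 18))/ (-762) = 16/ 58293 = 0.00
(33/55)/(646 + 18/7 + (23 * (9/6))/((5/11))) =42/50713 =0.00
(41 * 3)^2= 15129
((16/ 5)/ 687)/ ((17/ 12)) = 64/ 19465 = 0.00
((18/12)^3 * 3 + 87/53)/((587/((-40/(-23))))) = 24945/715553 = 0.03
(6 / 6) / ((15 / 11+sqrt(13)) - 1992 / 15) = -397595 / 52219116 - 3025*sqrt(13) / 52219116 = -0.01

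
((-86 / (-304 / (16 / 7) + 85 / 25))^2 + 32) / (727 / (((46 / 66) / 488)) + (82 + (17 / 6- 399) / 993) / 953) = 24707234166373 / 387685145208458088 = 0.00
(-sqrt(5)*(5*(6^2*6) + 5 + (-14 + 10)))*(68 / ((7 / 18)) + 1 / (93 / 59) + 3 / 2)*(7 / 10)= -249108883*sqrt(5) / 1860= -299475.48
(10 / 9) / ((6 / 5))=25 / 27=0.93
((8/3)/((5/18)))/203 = 0.05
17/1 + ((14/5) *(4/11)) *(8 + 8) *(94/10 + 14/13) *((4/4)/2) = 365863/3575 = 102.34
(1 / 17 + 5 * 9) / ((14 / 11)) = 4213 / 119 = 35.40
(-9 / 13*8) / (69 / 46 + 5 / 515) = -14832 / 4043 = -3.67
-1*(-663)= 663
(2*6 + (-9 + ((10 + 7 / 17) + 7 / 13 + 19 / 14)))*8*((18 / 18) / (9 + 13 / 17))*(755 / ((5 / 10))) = 143030220 / 7553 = 18936.88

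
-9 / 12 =-3 / 4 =-0.75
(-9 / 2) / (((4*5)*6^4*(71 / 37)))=-37 / 408960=-0.00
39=39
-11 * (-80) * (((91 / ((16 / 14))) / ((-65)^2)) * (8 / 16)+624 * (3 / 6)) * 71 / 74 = 1267132669 / 4810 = 263437.15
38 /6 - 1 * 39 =-98 /3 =-32.67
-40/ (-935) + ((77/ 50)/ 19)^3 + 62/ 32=1.98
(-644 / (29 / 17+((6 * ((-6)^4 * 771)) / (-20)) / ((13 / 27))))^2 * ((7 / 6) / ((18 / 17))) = 15065489975900 / 12778739960192250147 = 0.00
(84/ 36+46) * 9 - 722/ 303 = 131083/ 303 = 432.62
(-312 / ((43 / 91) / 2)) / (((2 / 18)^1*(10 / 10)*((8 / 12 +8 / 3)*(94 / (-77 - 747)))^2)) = -195184551744 / 2374675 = -82194.22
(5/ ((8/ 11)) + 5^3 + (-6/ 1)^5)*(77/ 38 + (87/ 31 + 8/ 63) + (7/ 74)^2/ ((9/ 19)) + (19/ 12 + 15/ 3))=-7981721787631/ 90310192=-88381.19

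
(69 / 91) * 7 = 69 / 13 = 5.31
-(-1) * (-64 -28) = -92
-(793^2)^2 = -395451064801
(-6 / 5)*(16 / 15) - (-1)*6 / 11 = -202 / 275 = -0.73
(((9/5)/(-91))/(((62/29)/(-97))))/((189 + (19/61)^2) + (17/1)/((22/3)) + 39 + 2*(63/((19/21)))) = 678922497/279663036835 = 0.00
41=41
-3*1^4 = -3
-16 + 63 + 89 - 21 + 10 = 125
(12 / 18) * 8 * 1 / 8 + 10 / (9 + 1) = 5 / 3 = 1.67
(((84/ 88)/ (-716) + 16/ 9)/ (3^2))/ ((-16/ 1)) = -251843/ 20414592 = -0.01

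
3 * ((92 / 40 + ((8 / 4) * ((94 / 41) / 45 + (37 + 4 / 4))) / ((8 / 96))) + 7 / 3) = 1128963 / 410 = 2753.57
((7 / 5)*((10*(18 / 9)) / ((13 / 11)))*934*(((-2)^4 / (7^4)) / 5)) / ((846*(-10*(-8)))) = 20548 / 47153925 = 0.00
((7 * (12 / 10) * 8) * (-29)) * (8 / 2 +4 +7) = -29232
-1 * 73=-73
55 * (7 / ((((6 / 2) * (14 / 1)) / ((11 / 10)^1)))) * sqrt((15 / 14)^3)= 605 * sqrt(210) / 784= 11.18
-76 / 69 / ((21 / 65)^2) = -321100 / 30429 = -10.55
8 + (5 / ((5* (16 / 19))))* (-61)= -1031 / 16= -64.44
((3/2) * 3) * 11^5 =1449459/2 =724729.50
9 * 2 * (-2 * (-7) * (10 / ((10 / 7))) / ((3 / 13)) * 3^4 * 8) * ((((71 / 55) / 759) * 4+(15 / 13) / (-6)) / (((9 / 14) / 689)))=-13703706578016 / 13915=-984815420.63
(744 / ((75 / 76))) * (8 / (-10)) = -75392 / 125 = -603.14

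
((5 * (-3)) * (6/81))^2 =100/81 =1.23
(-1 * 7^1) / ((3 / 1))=-7 / 3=-2.33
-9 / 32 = -0.28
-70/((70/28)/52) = -1456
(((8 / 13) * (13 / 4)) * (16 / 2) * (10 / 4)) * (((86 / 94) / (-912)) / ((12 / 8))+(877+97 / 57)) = 282484825 / 8037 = 35148.04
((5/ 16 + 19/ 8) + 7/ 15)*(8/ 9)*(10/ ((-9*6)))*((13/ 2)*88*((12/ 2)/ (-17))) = 433004/ 4131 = 104.82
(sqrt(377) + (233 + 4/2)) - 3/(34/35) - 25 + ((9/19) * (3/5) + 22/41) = 227.15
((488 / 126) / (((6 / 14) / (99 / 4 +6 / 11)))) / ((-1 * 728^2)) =-0.00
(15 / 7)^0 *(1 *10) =10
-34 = -34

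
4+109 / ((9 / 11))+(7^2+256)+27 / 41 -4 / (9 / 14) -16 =17247 / 41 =420.66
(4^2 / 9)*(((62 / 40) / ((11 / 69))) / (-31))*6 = -184 / 55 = -3.35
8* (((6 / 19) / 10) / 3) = 8 / 95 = 0.08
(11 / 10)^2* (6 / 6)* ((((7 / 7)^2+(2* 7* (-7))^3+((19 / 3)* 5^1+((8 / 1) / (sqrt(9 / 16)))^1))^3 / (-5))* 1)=201739091117270280.36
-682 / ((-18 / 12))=1364 / 3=454.67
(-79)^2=6241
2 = 2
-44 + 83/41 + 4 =-1557/41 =-37.98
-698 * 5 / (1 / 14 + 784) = -48860 / 10977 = -4.45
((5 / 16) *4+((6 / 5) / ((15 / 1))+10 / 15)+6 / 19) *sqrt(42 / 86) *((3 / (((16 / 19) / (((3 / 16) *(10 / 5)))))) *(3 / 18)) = 13181 *sqrt(903) / 1100800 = 0.36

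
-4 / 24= -1 / 6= -0.17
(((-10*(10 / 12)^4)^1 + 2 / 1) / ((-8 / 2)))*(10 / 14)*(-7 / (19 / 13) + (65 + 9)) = 34.88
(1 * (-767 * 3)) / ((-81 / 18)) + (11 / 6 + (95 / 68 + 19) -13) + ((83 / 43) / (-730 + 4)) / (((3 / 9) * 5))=2762654459 / 5307060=520.56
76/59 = 1.29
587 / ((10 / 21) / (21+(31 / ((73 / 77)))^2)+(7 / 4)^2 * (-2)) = -286463602824 / 2988866171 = -95.84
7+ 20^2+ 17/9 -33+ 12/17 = 57619/153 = 376.59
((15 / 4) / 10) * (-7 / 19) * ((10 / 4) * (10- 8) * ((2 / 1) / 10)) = -21 / 152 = -0.14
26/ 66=13/ 33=0.39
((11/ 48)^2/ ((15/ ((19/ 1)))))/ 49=2299/ 1693440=0.00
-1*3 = -3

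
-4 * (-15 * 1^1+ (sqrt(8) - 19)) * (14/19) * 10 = 19040/19 - 1120 * sqrt(2)/19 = 918.74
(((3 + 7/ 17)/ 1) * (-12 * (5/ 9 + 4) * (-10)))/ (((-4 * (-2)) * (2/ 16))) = 1865.10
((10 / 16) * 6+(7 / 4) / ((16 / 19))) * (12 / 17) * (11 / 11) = 1119 / 272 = 4.11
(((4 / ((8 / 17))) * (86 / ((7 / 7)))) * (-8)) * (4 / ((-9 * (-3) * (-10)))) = 11696 / 135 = 86.64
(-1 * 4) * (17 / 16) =-17 / 4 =-4.25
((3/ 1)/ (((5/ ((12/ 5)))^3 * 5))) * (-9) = -46656/ 78125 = -0.60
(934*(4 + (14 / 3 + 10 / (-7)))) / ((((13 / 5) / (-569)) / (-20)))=8077979200 / 273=29589667.40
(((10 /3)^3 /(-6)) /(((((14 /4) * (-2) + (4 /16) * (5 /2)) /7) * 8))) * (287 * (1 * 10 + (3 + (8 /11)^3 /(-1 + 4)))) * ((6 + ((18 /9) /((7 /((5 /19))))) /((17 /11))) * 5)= 27072770270000 /280416411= 96544.89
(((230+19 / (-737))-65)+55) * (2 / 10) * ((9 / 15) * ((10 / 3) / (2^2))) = 162121 / 7370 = 22.00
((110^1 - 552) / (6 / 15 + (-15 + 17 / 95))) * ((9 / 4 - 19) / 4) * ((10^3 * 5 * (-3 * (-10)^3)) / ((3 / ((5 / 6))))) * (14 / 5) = -615415937500 / 411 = -1497362378.35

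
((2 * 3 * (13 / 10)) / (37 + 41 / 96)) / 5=3744 / 89825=0.04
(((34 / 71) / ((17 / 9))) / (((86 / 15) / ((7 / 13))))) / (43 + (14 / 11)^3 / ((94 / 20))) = 19705455 / 35950177133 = 0.00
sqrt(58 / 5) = sqrt(290) / 5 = 3.41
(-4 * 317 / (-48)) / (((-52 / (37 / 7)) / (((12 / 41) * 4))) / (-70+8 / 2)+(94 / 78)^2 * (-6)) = -130825266 / 42524485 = -3.08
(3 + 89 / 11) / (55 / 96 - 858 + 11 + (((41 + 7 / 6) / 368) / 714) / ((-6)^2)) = -301045248 / 22974929087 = -0.01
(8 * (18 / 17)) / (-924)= -12 / 1309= -0.01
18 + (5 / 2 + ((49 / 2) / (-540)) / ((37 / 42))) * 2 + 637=2197457 / 3330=659.90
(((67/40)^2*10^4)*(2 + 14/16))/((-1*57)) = -2581175/1824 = -1415.12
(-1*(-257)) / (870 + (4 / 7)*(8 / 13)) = 23387 / 79202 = 0.30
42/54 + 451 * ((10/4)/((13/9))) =182837/234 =781.35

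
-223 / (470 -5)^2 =-223 / 216225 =-0.00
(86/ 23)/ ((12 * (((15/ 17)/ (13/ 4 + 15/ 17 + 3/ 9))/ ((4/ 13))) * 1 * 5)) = 39173/ 403650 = 0.10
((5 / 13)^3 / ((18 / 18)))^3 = 1953125 / 10604499373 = 0.00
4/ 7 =0.57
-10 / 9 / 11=-10 / 99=-0.10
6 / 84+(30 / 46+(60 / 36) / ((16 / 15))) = 5889 / 2576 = 2.29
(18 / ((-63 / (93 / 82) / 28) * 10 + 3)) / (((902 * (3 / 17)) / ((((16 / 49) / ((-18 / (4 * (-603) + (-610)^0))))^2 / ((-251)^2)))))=-98029099744 / 480751243661997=-0.00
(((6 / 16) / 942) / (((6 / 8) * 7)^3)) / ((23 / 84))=16 / 1592451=0.00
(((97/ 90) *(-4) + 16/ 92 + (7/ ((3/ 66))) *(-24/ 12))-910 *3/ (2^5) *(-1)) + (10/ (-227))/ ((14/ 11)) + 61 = -4364395373/ 26313840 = -165.86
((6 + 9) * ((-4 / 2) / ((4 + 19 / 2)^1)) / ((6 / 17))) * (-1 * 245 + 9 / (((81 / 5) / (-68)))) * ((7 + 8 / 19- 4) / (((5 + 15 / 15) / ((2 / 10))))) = 2812225 / 13851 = 203.03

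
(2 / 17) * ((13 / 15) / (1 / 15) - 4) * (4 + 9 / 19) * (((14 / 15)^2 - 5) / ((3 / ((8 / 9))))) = -14864 / 2565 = -5.79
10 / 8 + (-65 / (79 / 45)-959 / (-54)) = -153713 / 8532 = -18.02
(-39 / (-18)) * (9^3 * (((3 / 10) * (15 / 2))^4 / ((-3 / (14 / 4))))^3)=-11334179728519011 / 268435456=-42223109.78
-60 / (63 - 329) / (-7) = -0.03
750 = 750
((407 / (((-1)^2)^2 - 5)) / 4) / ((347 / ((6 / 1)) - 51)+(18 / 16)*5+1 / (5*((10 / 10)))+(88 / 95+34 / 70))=-811965 / 449126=-1.81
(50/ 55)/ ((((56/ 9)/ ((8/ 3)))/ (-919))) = -27570/ 77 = -358.05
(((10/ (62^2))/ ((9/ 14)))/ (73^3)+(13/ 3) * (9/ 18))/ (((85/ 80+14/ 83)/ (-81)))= -29043296680296/ 203745708665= -142.55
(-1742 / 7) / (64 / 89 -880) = 1157 / 4088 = 0.28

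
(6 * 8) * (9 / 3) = 144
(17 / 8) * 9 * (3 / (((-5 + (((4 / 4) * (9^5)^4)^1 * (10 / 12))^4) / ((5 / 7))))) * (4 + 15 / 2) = 10557 / 236006404891781617854343511606375996910446528911094541922360752531852664330763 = 0.00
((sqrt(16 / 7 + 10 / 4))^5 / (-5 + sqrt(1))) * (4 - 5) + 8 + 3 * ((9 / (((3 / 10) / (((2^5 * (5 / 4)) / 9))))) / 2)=220.53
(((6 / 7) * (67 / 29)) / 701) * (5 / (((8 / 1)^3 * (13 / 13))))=1005 / 36429568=0.00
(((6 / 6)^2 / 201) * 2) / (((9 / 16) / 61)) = 1952 / 1809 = 1.08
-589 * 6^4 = -763344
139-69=70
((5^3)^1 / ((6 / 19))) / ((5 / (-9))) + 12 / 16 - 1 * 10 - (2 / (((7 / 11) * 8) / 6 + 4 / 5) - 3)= -97915 / 136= -719.96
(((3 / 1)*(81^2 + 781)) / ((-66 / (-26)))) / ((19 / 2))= 190892 / 209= 913.36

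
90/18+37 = 42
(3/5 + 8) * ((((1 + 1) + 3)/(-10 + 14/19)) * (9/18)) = -817/352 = -2.32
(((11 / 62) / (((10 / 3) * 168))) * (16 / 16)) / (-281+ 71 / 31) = -11 / 9676800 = -0.00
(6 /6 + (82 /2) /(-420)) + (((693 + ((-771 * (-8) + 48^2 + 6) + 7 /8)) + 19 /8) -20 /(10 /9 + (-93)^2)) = 75000933841 /8174355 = 9175.15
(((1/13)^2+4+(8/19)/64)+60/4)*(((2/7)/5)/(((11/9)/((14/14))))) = 4395537/4944940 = 0.89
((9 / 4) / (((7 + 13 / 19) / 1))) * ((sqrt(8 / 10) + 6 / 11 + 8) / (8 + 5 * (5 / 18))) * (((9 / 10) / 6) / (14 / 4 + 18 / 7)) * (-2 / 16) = -1518993 / 1845615200-32319 * sqrt(5) / 838916000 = -0.00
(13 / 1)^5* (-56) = -20792408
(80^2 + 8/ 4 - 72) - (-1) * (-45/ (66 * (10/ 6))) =139251/ 22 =6329.59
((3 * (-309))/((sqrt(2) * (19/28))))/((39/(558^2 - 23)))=-1346861166 * sqrt(2)/247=-7711535.74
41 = 41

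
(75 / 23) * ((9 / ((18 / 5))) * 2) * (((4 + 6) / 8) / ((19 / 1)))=1875 / 1748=1.07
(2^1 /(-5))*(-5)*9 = 18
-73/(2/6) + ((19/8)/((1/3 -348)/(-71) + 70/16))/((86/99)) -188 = -552595945/1358714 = -406.71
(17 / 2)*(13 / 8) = 221 / 16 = 13.81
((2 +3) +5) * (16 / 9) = 160 / 9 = 17.78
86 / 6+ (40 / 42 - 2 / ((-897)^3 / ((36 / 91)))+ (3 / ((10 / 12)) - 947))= -4837819200212 / 5212525305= -928.11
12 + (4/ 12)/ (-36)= 1295/ 108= 11.99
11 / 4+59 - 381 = -1277 / 4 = -319.25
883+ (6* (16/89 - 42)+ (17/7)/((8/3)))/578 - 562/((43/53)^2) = 153282582771/5326510448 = 28.78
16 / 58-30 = -862 / 29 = -29.72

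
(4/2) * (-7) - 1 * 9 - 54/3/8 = -101/4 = -25.25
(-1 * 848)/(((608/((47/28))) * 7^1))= -2491/7448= -0.33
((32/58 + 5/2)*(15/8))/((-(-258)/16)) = 885/2494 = 0.35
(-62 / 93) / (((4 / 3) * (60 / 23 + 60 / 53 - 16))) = 1219 / 29888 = 0.04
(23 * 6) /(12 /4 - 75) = -23 /12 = -1.92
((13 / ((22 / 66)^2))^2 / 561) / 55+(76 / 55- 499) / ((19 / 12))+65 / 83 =-313.06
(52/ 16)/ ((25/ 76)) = 247/ 25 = 9.88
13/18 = 0.72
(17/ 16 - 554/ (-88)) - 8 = -113/ 176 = -0.64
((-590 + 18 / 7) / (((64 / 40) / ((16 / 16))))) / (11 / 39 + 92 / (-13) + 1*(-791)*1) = 50115 / 108899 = 0.46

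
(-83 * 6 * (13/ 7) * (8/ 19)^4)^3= -18646525915369322840064/ 759167017239693223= -24561.82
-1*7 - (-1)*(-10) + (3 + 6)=-8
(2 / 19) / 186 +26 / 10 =22976 / 8835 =2.60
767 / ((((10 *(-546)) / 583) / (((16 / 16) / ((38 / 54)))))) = -309573 / 2660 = -116.38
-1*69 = -69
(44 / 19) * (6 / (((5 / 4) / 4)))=4224 / 95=44.46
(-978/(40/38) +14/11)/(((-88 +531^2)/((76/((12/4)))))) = -3878318/46509045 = -0.08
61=61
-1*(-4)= 4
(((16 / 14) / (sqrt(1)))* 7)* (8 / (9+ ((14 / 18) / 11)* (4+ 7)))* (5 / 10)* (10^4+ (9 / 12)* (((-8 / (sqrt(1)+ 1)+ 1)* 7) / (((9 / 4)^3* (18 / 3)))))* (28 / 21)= 3534464 / 81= 43635.36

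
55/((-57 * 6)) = -55/342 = -0.16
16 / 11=1.45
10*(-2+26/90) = -154/9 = -17.11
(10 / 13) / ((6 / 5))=25 / 39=0.64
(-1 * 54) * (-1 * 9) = 486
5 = 5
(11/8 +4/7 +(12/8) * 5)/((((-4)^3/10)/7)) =-2645/256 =-10.33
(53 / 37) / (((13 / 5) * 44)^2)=1325 / 12105808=0.00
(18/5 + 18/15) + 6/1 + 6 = 84/5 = 16.80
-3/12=-1/4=-0.25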